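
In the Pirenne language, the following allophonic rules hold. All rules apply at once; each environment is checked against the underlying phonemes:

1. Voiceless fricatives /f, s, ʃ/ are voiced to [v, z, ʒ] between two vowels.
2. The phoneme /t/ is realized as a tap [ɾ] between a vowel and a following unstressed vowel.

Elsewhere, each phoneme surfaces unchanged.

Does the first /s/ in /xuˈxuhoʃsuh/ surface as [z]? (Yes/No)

/s/ (between /ʃ/ and /u/) fails the environment for rule 1, so it stays [s].
The actual realization is [s], not [z].

No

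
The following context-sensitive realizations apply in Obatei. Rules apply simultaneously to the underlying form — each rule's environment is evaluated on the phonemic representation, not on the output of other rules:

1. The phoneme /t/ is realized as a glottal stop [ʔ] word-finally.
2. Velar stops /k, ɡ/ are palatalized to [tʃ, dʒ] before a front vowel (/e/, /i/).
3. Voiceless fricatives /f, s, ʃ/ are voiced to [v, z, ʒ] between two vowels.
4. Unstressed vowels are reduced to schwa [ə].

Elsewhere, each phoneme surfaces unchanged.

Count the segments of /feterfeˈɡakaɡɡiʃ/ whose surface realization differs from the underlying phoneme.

6

Segments that undergo a rule: /e/ → [ə] (rule 4); /e/ → [ə] (rule 4); /e/ → [ə] (rule 4); /a/ → [ə] (rule 4); /ɡ/ → [dʒ] (rule 2); /i/ → [ə] (rule 4).
All other segments surface unchanged.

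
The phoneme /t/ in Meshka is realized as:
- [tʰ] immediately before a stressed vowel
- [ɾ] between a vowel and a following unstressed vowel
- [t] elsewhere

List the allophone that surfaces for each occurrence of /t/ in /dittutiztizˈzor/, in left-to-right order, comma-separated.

[t], [t], [ɾ], [t]

Occurrence 1 (position 3): no conditioning environment matches → elsewhere allophone [t].
Occurrence 2 (position 4): no conditioning environment matches → elsewhere allophone [t].
Occurrence 3 (position 6): between a vowel and an unstressed vowel → [ɾ].
Occurrence 4 (position 9): no conditioning environment matches → elsewhere allophone [t].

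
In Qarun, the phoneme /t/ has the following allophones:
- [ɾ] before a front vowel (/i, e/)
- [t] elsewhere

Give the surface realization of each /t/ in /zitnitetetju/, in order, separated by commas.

[t], [ɾ], [ɾ], [t]

Occurrence 1 (position 3): no conditioning environment matches → elsewhere allophone [t].
Occurrence 2 (position 6): before a front vowel (/i, e/) → [ɾ].
Occurrence 3 (position 8): before a front vowel (/i, e/) → [ɾ].
Occurrence 4 (position 10): no conditioning environment matches → elsewhere allophone [t].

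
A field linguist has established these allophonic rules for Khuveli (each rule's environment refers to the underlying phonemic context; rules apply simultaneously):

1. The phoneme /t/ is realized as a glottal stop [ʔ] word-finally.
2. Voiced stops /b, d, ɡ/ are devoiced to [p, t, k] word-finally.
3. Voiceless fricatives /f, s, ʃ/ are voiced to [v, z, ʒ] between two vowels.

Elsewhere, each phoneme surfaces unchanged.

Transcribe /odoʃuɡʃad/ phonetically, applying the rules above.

/o/ (word-initial): no rule targets it → [o].
/d/ (between /o/ and /o/): rule 2 targets it, but not word-finally → unchanged [d].
/o/ — not in any rule's target class → [o].
/ʃ/ (between /o/ and /u/) occurs between two vowels → [ʒ] by rule 3.
/u/ (between /ʃ/ and /ɡ/) is unaffected → [u].
/ɡ/ (between /u/ and /ʃ/) fails the environment for rule 2, so it stays [ɡ].
/ʃ/ (between /ɡ/ and /a/) is in the target of rule 3 but the environment (between two vowels) is not met → [ʃ].
/a/ (between /ʃ/ and /d/): no rule targets it → [a].
/d/ (word-final) occurs word-finally → [t] by rule 2.

[odoʒuɡʃat]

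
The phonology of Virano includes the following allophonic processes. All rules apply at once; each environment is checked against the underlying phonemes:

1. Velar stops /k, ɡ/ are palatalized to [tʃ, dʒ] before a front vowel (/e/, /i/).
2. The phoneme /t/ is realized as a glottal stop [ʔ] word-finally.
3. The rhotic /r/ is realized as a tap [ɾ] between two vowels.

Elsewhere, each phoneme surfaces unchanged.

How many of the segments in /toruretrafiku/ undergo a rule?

Segments that undergo a rule: /r/ → [ɾ] (rule 3); /r/ → [ɾ] (rule 3).
All other segments surface unchanged.

2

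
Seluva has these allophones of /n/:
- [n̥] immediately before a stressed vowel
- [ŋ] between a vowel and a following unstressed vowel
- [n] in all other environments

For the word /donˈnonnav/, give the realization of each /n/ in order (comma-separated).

Occurrence 1 (position 3): no conditioning environment matches → elsewhere allophone [n].
Occurrence 2 (position 4): immediately before a stressed vowel → [n̥].
Occurrence 3 (position 6): no conditioning environment matches → elsewhere allophone [n].
Occurrence 4 (position 7): no conditioning environment matches → elsewhere allophone [n].

[n], [n̥], [n], [n]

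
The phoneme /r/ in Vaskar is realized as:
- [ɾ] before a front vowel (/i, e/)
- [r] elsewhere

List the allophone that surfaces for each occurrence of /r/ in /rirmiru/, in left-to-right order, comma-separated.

[ɾ], [r], [r]

Occurrence 1 (position 1): before a front vowel (/i, e/) → [ɾ].
Occurrence 2 (position 3): no conditioning environment matches → elsewhere allophone [r].
Occurrence 3 (position 6): no conditioning environment matches → elsewhere allophone [r].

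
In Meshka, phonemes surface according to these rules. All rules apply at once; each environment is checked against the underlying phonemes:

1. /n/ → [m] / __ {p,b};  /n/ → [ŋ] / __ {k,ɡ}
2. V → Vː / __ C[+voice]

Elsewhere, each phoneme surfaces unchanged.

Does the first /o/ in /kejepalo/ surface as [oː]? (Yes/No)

/o/ — word-final; rule 2 does not apply here → [o].
The actual realization is [o], not [oː].

No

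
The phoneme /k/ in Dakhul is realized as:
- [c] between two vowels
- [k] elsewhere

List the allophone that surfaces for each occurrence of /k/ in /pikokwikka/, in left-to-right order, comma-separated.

[c], [k], [k], [k]

Occurrence 1 (position 3): between two vowels → [c].
Occurrence 2 (position 5): no conditioning environment matches → elsewhere allophone [k].
Occurrence 3 (position 8): no conditioning environment matches → elsewhere allophone [k].
Occurrence 4 (position 9): no conditioning environment matches → elsewhere allophone [k].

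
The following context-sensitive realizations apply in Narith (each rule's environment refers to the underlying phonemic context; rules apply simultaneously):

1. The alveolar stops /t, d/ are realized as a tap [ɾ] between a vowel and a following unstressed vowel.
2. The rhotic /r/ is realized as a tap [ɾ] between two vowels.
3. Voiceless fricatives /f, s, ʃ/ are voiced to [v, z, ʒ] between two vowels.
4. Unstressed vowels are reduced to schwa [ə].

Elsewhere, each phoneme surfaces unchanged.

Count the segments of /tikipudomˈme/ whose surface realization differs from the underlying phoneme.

Segments that undergo a rule: /i/ → [ə] (rule 4); /i/ → [ə] (rule 4); /u/ → [ə] (rule 4); /d/ → [ɾ] (rule 1); /o/ → [ə] (rule 4).
All other segments surface unchanged.

5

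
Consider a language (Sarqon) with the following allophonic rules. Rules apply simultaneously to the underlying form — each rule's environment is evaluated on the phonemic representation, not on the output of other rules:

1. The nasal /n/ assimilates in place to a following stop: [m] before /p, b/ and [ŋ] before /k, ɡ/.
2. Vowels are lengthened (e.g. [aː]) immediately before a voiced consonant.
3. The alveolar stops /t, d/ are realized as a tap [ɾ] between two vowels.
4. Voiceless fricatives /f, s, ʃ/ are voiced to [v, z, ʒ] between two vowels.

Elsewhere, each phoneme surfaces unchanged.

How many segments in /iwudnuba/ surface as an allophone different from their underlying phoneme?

3

Segments that undergo a rule: /i/ → [iː] (rule 2); /u/ → [uː] (rule 2); /u/ → [uː] (rule 2).
All other segments surface unchanged.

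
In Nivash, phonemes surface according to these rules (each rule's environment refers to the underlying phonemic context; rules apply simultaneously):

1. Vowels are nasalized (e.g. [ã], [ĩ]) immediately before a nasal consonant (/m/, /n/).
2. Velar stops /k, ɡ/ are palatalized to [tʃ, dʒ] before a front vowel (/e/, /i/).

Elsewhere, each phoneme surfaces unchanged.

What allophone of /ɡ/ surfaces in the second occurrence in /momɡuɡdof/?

[ɡ]

/ɡ/ (between /u/ and /d/): rule 2 targets it, but not before a front vowel → unchanged [ɡ].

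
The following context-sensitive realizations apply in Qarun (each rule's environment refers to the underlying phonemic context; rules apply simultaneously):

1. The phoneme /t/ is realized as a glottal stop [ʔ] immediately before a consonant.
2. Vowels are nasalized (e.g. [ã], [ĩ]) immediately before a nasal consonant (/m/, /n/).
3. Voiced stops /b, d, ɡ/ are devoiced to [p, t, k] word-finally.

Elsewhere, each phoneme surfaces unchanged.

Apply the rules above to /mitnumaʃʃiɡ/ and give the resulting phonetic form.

/m/ — not in any rule's target class → [m].
/i/ (between /m/ and /t/): rule 2 targets it, but not before a nasal consonant → unchanged [i].
/t/ (between /i/ and /n/) occurs immediately before a consonant → [ʔ] by rule 1.
/n/ — not in any rule's target class → [n].
/u/ (between /n/ and /m/) occurs before a nasal consonant → [ũ] by rule 2.
/m/ (between /u/ and /a/): no rule targets it → [m].
/a/ (between /m/ and /ʃ/): rule 2 targets it, but not before a nasal consonant → unchanged [a].
/ʃ/ (between /a/ and /ʃ/) is unaffected → [ʃ].
/ʃ/ stays [ʃ].
/i/ — between /ʃ/ and /ɡ/; rule 2 does not apply here → [i].
Rule 3 applies to /ɡ/ (word-final: word-finally) → [k].

[miʔnũmaʃʃik]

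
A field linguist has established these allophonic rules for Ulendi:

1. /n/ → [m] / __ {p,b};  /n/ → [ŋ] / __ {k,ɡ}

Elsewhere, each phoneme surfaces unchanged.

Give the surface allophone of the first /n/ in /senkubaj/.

[ŋ]

/n/ — between /e/ and /k/, before a labial or velar stop — surfaces as [ŋ] (rule 1).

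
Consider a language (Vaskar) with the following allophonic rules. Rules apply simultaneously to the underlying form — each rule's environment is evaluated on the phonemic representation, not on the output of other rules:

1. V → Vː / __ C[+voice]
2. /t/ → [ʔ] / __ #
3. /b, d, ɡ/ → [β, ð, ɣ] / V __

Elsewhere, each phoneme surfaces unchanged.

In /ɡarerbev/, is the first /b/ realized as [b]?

Yes

/b/ (between /r/ and /e/): rule 3 targets it, but not immediately after a vowel → unchanged [b].
The actual realization is [b], which matches [b].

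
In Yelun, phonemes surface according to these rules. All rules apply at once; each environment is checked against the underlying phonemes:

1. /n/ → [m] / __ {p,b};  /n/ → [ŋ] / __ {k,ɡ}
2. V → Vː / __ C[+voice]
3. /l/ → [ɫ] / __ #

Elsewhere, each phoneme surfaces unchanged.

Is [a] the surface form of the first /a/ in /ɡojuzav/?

No

/a/ (between /z/ and /v/) occurs before a voiced consonant → [aː] by rule 2.
The actual realization is [aː], not [a].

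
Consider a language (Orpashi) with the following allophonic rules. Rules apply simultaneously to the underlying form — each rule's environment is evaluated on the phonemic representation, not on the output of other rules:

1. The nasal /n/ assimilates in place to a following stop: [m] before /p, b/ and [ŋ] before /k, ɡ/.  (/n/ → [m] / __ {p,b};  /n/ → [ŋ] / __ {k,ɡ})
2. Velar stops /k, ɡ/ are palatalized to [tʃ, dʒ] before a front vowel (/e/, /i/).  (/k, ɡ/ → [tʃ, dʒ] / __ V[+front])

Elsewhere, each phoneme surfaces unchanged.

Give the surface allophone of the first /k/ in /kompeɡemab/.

[k]

/k/ (word-initial): rule 2 targets it, but not before a front vowel → unchanged [k].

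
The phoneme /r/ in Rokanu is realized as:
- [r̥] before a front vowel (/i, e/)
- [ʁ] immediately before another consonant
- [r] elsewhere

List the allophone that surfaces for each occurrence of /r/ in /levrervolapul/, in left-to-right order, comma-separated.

Occurrence 1 (position 4): before a front vowel (/i, e/) → [r̥].
Occurrence 2 (position 6): immediately before another consonant → [ʁ].

[r̥], [ʁ]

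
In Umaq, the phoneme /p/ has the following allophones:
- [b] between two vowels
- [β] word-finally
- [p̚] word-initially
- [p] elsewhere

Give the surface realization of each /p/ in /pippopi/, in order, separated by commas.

[p̚], [p], [p], [b]

Occurrence 1 (position 1): word-initially → [p̚].
Occurrence 2 (position 3): no conditioning environment matches → elsewhere allophone [p].
Occurrence 3 (position 4): no conditioning environment matches → elsewhere allophone [p].
Occurrence 4 (position 6): between two vowels → [b].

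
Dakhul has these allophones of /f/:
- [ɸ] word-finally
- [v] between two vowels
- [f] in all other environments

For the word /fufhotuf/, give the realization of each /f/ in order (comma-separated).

[f], [f], [ɸ]

Occurrence 1 (position 1): no conditioning environment matches → elsewhere allophone [f].
Occurrence 2 (position 3): no conditioning environment matches → elsewhere allophone [f].
Occurrence 3 (position 8): word-finally → [ɸ].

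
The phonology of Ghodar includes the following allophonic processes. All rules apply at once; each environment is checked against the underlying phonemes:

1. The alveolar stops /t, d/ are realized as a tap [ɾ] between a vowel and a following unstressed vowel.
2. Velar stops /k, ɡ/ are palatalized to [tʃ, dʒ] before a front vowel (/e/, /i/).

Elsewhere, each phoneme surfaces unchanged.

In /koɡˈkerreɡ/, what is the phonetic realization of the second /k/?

[tʃ]

/k/ (between /ɡ/ and /e/) occurs before a front vowel → [tʃ] by rule 2.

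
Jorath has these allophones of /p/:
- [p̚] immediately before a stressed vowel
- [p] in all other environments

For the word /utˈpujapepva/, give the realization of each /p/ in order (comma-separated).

[p̚], [p], [p]

Occurrence 1 (position 3): immediately before a stressed vowel → [p̚].
Occurrence 2 (position 7): no conditioning environment matches → elsewhere allophone [p].
Occurrence 3 (position 9): no conditioning environment matches → elsewhere allophone [p].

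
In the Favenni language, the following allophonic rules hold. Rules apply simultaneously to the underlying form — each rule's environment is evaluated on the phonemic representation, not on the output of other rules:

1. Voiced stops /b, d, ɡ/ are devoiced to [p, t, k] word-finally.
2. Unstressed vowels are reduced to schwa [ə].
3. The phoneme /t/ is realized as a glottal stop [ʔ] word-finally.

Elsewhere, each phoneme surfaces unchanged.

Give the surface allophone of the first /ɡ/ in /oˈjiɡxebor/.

/ɡ/ (between /i/ and /x/): rule 1 targets it, but not word-finally → unchanged [ɡ].

[ɡ]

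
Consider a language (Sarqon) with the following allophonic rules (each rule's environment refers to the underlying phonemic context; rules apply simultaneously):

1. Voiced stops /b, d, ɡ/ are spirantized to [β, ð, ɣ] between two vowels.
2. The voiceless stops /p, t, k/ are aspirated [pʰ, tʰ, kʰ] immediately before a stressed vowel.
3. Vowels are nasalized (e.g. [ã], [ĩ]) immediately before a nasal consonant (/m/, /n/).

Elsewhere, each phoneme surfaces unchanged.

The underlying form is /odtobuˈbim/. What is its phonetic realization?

[odtoβuˈβĩm]

/o/ — word-initial; rule 3 does not apply here → [o].
/d/ (between /o/ and /t/) fails the environment for rule 1, so it stays [d].
/t/ (between /d/ and /o/) is in the target of rule 2 but the environment (immediately before a stressed vowel) is not met → [t].
/o/ (between /t/ and /b/): rule 3 targets it, but not before a nasal consonant → unchanged [o].
/b/ meets the environment for rule 1 (between two vowels) → [β].
/u/ (between /b/ and /b/) is in the target of rule 3 but the environment (before a nasal consonant) is not met → [u].
Rule 1 applies to /b/ (between /u/ and /i/: between two vowels) → [β].
/i/ — between /b/ and /m/, before a nasal consonant — surfaces as [ĩ] (rule 3).
/m/ stays [m].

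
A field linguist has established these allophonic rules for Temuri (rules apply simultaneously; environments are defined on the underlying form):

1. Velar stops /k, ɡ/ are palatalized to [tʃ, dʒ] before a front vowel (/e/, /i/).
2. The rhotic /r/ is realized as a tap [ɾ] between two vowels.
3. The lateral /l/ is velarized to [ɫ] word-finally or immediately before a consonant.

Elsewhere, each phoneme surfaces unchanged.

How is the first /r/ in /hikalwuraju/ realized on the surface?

Rule 2 applies to /r/ (between /u/ and /a/: between two vowels) → [ɾ].

[ɾ]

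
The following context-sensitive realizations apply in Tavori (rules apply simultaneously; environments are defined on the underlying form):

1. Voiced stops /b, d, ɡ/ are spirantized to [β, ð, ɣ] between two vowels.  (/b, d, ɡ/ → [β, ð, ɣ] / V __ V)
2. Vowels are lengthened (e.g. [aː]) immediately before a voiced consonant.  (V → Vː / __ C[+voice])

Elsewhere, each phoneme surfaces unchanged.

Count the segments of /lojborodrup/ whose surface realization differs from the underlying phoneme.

3

Segments that undergo a rule: /o/ → [oː] (rule 2); /o/ → [oː] (rule 2); /o/ → [oː] (rule 2).
All other segments surface unchanged.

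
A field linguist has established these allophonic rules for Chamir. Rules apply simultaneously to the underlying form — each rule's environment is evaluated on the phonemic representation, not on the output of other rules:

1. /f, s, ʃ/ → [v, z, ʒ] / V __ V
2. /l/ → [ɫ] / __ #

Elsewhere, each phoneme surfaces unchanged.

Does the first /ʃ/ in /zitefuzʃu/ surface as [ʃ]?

/ʃ/ (between /z/ and /u/): rule 1 targets it, but not between two vowels → unchanged [ʃ].
The actual realization is [ʃ], which matches [ʃ].

Yes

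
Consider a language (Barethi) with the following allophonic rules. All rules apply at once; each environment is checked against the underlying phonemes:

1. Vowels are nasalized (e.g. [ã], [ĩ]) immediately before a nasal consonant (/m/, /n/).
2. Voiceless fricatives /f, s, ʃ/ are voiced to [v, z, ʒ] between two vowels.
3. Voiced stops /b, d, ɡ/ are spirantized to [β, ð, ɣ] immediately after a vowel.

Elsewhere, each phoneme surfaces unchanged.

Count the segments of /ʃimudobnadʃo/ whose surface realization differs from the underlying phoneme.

4

Segments that undergo a rule: /i/ → [ĩ] (rule 1); /d/ → [ð] (rule 3); /b/ → [β] (rule 3); /d/ → [ð] (rule 3).
All other segments surface unchanged.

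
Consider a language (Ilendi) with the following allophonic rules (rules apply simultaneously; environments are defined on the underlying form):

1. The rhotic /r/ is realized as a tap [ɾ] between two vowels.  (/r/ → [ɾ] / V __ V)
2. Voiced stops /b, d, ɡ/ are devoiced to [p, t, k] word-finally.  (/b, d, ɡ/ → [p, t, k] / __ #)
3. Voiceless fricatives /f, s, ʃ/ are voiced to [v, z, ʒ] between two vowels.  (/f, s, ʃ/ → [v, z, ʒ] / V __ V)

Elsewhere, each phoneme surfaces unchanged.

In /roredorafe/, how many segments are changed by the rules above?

3

Segments that undergo a rule: /r/ → [ɾ] (rule 1); /r/ → [ɾ] (rule 1); /f/ → [v] (rule 3).
All other segments surface unchanged.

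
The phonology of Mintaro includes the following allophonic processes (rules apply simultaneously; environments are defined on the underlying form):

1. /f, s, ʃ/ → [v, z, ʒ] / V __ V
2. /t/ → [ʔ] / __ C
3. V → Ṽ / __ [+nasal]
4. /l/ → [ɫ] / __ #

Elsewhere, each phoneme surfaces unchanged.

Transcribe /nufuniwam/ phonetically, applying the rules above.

[nuvũniwãm]

/n/ — not in any rule's target class → [n].
/u/ (between /n/ and /f/): rule 3 targets it, but not before a nasal consonant → unchanged [u].
/f/ (between /u/ and /u/) occurs between two vowels → [v] by rule 1.
/u/ (between /f/ and /n/) occurs before a nasal consonant → [ũ] by rule 3.
/n/ — not in any rule's target class → [n].
/i/ (between /n/ and /w/) fails the environment for rule 3, so it stays [i].
/w/ — not in any rule's target class → [w].
/a/ (between /w/ and /m/): before a nasal consonant, so rule 3 applies → [ã].
/m/ — not in any rule's target class → [m].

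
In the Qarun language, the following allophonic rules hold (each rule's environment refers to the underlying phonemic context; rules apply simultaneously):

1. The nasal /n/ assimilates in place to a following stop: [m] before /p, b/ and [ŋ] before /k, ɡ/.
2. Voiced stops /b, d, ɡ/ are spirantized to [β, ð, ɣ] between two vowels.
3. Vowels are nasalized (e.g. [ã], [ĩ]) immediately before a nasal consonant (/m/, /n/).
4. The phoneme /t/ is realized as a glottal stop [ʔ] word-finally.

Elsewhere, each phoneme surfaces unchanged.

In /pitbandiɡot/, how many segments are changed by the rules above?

Segments that undergo a rule: /a/ → [ã] (rule 3); /ɡ/ → [ɣ] (rule 2); /t/ → [ʔ] (rule 4).
All other segments surface unchanged.

3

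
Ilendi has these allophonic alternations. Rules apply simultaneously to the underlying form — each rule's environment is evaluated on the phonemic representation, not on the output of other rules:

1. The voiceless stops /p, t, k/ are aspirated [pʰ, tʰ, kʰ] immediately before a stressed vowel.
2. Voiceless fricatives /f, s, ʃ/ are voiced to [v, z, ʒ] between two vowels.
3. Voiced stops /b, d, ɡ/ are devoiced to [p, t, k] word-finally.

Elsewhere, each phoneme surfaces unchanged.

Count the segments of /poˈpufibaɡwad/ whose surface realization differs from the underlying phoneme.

Segments that undergo a rule: /p/ → [pʰ] (rule 1); /f/ → [v] (rule 2); /d/ → [t] (rule 3).
All other segments surface unchanged.

3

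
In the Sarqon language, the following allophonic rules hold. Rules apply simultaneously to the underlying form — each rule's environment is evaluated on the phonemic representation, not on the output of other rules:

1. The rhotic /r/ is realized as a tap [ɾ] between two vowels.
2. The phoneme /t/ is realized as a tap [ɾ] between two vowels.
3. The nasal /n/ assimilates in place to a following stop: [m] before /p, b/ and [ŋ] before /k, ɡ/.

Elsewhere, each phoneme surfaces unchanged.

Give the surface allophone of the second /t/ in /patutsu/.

[t]

/t/ — between /u/ and /s/; rule 2 does not apply here → [t].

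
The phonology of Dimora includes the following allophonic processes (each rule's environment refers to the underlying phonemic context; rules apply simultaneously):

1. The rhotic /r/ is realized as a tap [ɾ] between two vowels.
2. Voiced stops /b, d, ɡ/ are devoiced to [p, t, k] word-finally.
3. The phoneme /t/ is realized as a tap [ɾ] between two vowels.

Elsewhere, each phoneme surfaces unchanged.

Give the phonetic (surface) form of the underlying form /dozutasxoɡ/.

/d/ (word-initial) fails the environment for rule 2, so it stays [d].
/o/ (between /d/ and /z/): no rule targets it → [o].
/z/ — not in any rule's target class → [z].
/u/ — not in any rule's target class → [u].
/t/ (between /u/ and /a/) occurs between two vowels → [ɾ] by rule 3.
/a/ — not in any rule's target class → [a].
/s/ (between /a/ and /x/) is unaffected → [s].
/x/ stays [x].
/o/ — not in any rule's target class → [o].
/ɡ/ — word-final, word-finally — surfaces as [k] (rule 2).

[dozuɾasxok]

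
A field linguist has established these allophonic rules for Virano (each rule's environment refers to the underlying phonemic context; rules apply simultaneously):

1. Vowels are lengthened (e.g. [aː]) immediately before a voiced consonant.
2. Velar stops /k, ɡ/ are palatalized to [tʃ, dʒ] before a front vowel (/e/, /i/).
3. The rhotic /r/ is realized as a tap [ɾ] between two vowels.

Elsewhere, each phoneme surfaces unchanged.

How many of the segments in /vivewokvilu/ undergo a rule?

3

Segments that undergo a rule: /i/ → [iː] (rule 1); /e/ → [eː] (rule 1); /i/ → [iː] (rule 1).
All other segments surface unchanged.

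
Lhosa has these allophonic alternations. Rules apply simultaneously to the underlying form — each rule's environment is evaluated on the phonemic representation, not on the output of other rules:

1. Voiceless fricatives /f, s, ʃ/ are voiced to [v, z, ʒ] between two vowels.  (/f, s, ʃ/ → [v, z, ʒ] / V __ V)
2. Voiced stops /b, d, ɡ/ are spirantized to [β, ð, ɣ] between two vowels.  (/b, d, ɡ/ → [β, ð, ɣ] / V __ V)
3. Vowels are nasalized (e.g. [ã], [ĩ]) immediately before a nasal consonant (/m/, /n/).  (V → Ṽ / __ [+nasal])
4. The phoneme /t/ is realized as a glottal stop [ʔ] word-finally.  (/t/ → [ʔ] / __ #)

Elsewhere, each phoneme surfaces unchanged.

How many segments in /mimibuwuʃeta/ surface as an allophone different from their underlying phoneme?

Segments that undergo a rule: /i/ → [ĩ] (rule 3); /b/ → [β] (rule 2); /ʃ/ → [ʒ] (rule 1).
All other segments surface unchanged.

3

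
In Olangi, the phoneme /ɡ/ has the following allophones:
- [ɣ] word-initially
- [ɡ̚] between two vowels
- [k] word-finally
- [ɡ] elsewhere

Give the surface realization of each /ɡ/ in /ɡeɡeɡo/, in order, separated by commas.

[ɣ], [ɡ̚], [ɡ̚]

Occurrence 1 (position 1): word-initially → [ɣ].
Occurrence 2 (position 3): between two vowels → [ɡ̚].
Occurrence 3 (position 5): between two vowels → [ɡ̚].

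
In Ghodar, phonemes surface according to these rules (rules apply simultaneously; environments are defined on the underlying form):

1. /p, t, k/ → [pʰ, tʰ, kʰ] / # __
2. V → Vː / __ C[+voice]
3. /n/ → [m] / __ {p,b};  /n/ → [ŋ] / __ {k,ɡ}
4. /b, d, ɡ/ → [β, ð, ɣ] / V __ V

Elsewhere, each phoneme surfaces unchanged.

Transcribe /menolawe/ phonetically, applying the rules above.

/m/ stays [m].
/e/ meets the environment for rule 2 (before a voiced consonant) → [eː].
/n/ (between /e/ and /o/): rule 3 targets it, but not before a labial or velar stop → unchanged [n].
/o/ (between /n/ and /l/): before a voiced consonant, so rule 2 applies → [oː].
/l/ (between /o/ and /a/): no rule targets it → [l].
/a/ — between /l/ and /w/, before a voiced consonant — surfaces as [aː] (rule 2).
/w/ (between /a/ and /e/) is unaffected → [w].
/e/ (word-final) fails the environment for rule 2, so it stays [e].

[meːnoːlaːwe]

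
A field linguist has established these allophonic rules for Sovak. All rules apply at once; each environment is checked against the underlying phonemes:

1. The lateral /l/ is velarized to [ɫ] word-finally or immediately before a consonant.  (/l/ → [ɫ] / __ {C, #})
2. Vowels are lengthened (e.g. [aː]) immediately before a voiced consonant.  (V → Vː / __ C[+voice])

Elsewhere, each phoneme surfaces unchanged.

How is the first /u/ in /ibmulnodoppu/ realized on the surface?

/u/ (between /m/ and /l/): before a voiced consonant, so rule 2 applies → [uː].

[uː]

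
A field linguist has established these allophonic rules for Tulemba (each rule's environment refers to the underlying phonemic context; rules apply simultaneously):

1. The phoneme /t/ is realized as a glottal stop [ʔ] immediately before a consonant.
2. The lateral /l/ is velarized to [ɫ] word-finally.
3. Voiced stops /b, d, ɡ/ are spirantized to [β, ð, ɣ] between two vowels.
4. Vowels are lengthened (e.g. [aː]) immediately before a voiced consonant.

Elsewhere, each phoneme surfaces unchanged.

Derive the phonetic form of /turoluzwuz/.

[tuːroːluːzwuːz]

/t/ (word-initial): rule 1 targets it, but not immediately before a consonant → unchanged [t].
Rule 4 applies to /u/ (between /t/ and /r/: before a voiced consonant) → [uː].
/r/ stays [r].
Rule 4 applies to /o/ (between /r/ and /l/: before a voiced consonant) → [oː].
/l/ (between /o/ and /u/): rule 2 targets it, but not word-finally → unchanged [l].
/u/ meets the environment for rule 4 (before a voiced consonant) → [uː].
/z/ — not in any rule's target class → [z].
/w/ stays [w].
/u/ — between /w/ and /z/, before a voiced consonant — surfaces as [uː] (rule 4).
/z/ — not in any rule's target class → [z].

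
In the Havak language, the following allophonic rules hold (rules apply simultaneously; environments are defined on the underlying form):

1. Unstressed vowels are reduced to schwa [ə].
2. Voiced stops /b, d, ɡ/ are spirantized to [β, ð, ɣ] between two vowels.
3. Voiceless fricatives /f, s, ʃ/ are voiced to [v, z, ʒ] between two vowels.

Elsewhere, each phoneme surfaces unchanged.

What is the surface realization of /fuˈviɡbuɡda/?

[fəˈviɡbəɡdə]

/f/ (word-initial) is in the target of rule 3 but the environment (between two vowels) is not met → [f].
/u/ — between /f/ and /v/, in an unstressed syllable — surfaces as [ə] (rule 1).
/i/ (between /v/ and /ɡ/) fails the environment for rule 1, so it stays [i].
/ɡ/ (between /i/ and /b/): rule 2 targets it, but not between two vowels → unchanged [ɡ].
/b/ — between /ɡ/ and /u/; rule 2 does not apply here → [b].
/u/ — between /b/ and /ɡ/, in an unstressed syllable — surfaces as [ə] (rule 1).
/ɡ/ (between /u/ and /d/) is in the target of rule 2 but the environment (between two vowels) is not met → [ɡ].
/d/ — between /ɡ/ and /a/; rule 2 does not apply here → [d].
/a/ meets the environment for rule 1 (in an unstressed syllable) → [ə].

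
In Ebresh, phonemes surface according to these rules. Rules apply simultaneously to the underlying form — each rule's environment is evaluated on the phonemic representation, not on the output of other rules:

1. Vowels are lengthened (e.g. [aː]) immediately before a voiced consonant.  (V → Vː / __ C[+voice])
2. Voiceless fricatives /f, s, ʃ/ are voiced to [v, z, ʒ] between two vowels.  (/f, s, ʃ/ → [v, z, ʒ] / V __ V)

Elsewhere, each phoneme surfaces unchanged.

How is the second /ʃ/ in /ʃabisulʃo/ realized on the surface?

/ʃ/ (between /l/ and /o/): rule 2 targets it, but not between two vowels → unchanged [ʃ].

[ʃ]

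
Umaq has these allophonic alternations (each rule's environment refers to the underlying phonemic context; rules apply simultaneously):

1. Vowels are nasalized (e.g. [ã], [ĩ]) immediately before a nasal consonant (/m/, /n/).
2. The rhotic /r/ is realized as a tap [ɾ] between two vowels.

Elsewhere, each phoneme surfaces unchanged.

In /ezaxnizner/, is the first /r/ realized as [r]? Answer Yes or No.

/r/ — word-final; rule 2 does not apply here → [r].
The actual realization is [r], which matches [r].

Yes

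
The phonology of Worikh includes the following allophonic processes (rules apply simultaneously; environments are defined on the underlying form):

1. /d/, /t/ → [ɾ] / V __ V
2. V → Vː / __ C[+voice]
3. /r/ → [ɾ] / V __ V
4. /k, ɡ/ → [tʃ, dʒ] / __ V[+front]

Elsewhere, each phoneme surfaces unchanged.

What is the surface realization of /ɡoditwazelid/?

/ɡ/ — word-initial; rule 4 does not apply here → [ɡ].
/o/ — between /ɡ/ and /d/, before a voiced consonant — surfaces as [oː] (rule 2).
Rule 1 applies to /d/ (between /o/ and /i/: between two vowels) → [ɾ].
/i/ (between /d/ and /t/) is in the target of rule 2 but the environment (before a voiced consonant) is not met → [i].
/t/ (between /i/ and /w/) fails the environment for rule 1, so it stays [t].
/w/ stays [w].
/a/ — between /w/ and /z/, before a voiced consonant — surfaces as [aː] (rule 2).
/z/ stays [z].
/e/ (between /z/ and /l/): before a voiced consonant, so rule 2 applies → [eː].
/l/ — not in any rule's target class → [l].
/i/ (between /l/ and /d/): before a voiced consonant, so rule 2 applies → [iː].
/d/ (word-final) fails the environment for rule 1, so it stays [d].

[ɡoːɾitwaːzeːliːd]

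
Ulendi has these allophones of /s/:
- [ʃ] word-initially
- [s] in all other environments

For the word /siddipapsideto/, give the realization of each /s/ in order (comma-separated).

[ʃ], [s]

Occurrence 1 (position 1): word-initially → [ʃ].
Occurrence 2 (position 9): no conditioning environment matches → elsewhere allophone [s].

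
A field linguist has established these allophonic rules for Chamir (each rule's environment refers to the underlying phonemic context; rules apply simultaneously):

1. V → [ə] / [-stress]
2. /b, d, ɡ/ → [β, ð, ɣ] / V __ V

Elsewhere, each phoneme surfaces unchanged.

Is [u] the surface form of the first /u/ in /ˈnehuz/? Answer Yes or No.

Rule 1 applies to /u/ (between /h/ and /z/: in an unstressed syllable) → [ə].
The actual realization is [ə], not [u].

No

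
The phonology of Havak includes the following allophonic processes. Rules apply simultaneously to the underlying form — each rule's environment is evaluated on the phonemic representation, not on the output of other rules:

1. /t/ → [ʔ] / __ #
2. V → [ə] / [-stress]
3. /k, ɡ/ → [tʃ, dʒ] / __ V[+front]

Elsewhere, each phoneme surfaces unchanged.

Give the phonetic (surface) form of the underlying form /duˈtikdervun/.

/d/ (word-initial) is unaffected → [d].
/u/ — between /d/ and /t/, in an unstressed syllable — surfaces as [ə] (rule 2).
/t/ (between /u/ and /i/) fails the environment for rule 1, so it stays [t].
/i/ (between /t/ and /k/): rule 2 targets it, but not in an unstressed syllable → unchanged [i].
/k/ — between /i/ and /d/; rule 3 does not apply here → [k].
/d/ (between /k/ and /e/) is unaffected → [d].
/e/ (between /d/ and /r/) occurs in an unstressed syllable → [ə] by rule 2.
/r/ (between /e/ and /v/) is unaffected → [r].
/v/ — not in any rule's target class → [v].
/u/ (between /v/ and /n/) occurs in an unstressed syllable → [ə] by rule 2.
/n/ (word-final): no rule targets it → [n].

[dəˈtikdərvən]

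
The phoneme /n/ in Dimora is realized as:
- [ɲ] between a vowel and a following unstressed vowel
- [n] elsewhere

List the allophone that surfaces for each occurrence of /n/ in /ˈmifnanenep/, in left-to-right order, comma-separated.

Occurrence 1 (position 4): no conditioning environment matches → elsewhere allophone [n].
Occurrence 2 (position 6): between a vowel and a following unstressed vowel → [ɲ].
Occurrence 3 (position 8): between a vowel and a following unstressed vowel → [ɲ].

[n], [ɲ], [ɲ]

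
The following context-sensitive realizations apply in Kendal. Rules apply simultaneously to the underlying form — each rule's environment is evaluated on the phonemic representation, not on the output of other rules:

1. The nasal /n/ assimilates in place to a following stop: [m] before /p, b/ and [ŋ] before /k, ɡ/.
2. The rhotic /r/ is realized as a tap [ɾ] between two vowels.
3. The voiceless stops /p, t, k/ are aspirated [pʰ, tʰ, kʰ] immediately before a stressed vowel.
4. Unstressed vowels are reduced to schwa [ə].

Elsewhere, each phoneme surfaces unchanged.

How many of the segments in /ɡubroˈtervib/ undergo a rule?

Segments that undergo a rule: /u/ → [ə] (rule 4); /o/ → [ə] (rule 4); /t/ → [tʰ] (rule 3); /i/ → [ə] (rule 4).
All other segments surface unchanged.

4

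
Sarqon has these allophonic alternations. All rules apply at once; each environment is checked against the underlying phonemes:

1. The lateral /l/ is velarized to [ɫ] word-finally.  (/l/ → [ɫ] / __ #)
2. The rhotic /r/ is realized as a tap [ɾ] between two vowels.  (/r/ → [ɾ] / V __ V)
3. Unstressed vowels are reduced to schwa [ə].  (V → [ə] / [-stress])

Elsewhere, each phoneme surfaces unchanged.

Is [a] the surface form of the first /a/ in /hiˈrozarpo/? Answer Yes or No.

/a/ — between /z/ and /r/, in an unstressed syllable — surfaces as [ə] (rule 3).
The actual realization is [ə], not [a].

No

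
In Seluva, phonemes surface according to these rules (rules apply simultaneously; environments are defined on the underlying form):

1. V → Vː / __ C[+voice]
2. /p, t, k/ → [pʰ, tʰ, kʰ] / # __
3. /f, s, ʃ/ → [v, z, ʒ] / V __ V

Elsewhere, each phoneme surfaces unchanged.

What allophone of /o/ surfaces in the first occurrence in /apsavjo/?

/o/ (word-final): rule 1 targets it, but not before a voiced consonant → unchanged [o].

[o]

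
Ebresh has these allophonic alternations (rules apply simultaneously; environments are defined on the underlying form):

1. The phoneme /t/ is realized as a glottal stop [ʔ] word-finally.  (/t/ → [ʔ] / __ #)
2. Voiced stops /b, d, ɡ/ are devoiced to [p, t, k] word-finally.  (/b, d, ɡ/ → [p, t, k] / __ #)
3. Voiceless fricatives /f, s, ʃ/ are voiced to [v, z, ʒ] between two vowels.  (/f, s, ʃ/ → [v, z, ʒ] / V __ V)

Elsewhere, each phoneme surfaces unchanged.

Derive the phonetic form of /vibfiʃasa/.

[vibfiʒaza]

/b/ (between /i/ and /f/): rule 2 targets it, but not word-finally → unchanged [b].
/f/ (between /b/ and /i/) is in the target of rule 3 but the environment (between two vowels) is not met → [f].
/ʃ/ meets the environment for rule 3 (between two vowels) → [ʒ].
/s/ — between /a/ and /a/, between two vowels — surfaces as [z] (rule 3).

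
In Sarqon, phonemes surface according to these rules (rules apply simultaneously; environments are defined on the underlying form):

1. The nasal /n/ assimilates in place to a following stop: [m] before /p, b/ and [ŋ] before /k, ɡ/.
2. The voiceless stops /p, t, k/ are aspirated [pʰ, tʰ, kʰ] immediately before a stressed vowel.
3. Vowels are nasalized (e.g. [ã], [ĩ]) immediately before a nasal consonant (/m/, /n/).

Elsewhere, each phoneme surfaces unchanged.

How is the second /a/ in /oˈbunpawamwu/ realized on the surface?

/a/ — between /w/ and /m/, before a nasal consonant — surfaces as [ã] (rule 3).

[ã]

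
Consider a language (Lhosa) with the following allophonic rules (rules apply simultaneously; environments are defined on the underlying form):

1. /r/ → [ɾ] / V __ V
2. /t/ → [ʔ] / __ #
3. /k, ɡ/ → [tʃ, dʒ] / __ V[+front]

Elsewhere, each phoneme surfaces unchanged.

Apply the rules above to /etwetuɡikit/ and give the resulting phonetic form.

[etwetudʒitʃiʔ]

/t/ (between /e/ and /w/) is in the target of rule 2 but the environment (word-finally) is not met → [t].
/t/ (between /e/ and /u/) is in the target of rule 2 but the environment (word-finally) is not met → [t].
/ɡ/ meets the environment for rule 3 (before a front vowel) → [dʒ].
/k/ meets the environment for rule 3 (before a front vowel) → [tʃ].
/t/ (word-final): word-finally, so rule 2 applies → [ʔ].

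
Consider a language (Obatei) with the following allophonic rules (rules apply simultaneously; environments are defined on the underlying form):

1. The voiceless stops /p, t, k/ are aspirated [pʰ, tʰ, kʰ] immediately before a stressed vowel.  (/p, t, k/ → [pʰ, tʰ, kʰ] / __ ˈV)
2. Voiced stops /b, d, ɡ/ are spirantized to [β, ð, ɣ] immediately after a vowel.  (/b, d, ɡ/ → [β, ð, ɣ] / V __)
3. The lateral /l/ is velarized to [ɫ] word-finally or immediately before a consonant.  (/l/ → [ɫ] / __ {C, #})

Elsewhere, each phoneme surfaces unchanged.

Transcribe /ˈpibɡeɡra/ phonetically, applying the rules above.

[ˈpʰiβɡeɣra]

/p/ (word-initial): immediately before a stressed vowel, so rule 1 applies → [pʰ].
/i/ stays [i].
/b/ meets the environment for rule 2 (immediately after a vowel) → [β].
/ɡ/ — between /b/ and /e/; rule 2 does not apply here → [ɡ].
/e/ (between /ɡ/ and /ɡ/) is unaffected → [e].
/ɡ/ — between /e/ and /r/, immediately after a vowel — surfaces as [ɣ] (rule 2).
/r/ (between /ɡ/ and /a/) is unaffected → [r].
/a/ (word-final): no rule targets it → [a].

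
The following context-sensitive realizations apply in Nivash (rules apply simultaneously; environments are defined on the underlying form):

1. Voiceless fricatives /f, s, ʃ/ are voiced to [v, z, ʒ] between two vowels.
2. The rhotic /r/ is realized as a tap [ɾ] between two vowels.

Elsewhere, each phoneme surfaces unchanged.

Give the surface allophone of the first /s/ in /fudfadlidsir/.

/s/ (between /d/ and /i/) is in the target of rule 1 but the environment (between two vowels) is not met → [s].

[s]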